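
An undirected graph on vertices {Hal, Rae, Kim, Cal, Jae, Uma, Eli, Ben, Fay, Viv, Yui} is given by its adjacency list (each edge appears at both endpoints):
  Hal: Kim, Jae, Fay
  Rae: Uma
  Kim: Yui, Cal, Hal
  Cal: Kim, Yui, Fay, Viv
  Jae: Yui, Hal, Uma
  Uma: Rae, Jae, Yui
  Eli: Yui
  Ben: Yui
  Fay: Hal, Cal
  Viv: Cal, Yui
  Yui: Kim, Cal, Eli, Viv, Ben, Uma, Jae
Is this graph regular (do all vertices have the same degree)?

Degrees: Hal:3, Rae:1, Kim:3, Cal:4, Jae:3, Uma:3, Eli:1, Ben:1, Fay:2, Viv:2, Yui:7
Vertex Rae has degree 1 while Yui has degree 7, so the graph is not regular.

No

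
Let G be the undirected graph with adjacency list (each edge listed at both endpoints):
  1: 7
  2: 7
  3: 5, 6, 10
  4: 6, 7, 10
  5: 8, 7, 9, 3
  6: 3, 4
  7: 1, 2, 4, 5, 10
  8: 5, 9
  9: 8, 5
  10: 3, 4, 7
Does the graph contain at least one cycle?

|V| = 10, |E| = 13, number of components = 1.
One cycle is 7-5-3-6-4-7.

Yes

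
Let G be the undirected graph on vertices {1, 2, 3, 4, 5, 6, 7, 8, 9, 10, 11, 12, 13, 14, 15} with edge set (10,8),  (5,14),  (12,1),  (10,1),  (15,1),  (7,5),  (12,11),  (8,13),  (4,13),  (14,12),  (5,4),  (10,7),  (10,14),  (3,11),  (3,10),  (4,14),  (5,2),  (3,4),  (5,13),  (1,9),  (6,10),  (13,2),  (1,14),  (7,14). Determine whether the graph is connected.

Starting from 1 and exploring outward reaches every vertex (1, 15, 12, 10, 9, 14, 11, 6, 8, 3, 7, 5, 4, 13, 2); the graph is connected.

Yes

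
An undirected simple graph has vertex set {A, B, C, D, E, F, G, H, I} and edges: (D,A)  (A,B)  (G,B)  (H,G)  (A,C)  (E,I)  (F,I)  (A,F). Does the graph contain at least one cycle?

|V| = 9, |E| = 8, number of components = 1.
A forest on 9 vertices with 1 component has exactly 8 edges, which matches — so no cycle.

No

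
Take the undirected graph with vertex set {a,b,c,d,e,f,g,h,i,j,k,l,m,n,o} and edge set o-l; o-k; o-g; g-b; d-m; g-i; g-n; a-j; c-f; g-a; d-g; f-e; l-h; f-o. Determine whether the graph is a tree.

|V| = 15, |E| = 14.
Connected and |E| = |V| - 1, which characterizes a tree.

Yes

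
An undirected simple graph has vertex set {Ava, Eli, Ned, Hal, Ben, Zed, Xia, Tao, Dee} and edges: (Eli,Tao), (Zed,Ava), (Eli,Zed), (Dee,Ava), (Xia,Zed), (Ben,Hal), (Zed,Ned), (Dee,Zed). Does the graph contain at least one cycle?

The graph has 9 vertices, 8 edges, and 2 connected components.
One cycle is Ava-Zed-Dee-Ava.

Yes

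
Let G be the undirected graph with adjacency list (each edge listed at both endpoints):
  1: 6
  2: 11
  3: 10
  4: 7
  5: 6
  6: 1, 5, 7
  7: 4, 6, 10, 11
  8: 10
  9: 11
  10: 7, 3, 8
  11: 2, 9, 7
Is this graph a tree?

The graph has 11 vertices and 10 edges.
Connected and |E| = |V| - 1, which characterizes a tree.

Yes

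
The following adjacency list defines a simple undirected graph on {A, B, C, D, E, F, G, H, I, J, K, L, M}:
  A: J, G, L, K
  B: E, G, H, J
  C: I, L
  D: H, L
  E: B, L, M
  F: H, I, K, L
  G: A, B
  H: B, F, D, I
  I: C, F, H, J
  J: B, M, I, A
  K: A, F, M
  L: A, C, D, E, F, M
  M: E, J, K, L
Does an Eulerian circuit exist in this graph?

No

Degrees: A:4, B:4, C:2, D:2, E:3, F:4, G:2, H:4, I:4, J:4, K:3, L:6, M:4
Vertices with odd degree: E, K. An Eulerian circuit requires all degrees even.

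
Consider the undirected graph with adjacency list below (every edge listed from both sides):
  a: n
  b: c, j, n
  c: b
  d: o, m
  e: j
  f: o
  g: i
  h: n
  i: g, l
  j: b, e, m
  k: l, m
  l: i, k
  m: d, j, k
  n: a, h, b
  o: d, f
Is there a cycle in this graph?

The graph has 15 vertices, 14 edges, and 1 connected component.
A forest on 15 vertices with 1 component has exactly 14 edges, which matches — so no cycle.

No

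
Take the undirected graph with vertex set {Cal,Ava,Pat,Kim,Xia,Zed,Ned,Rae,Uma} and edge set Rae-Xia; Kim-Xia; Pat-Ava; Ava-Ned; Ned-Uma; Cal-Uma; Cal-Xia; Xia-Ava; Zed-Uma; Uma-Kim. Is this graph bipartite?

No

Ned-Ava-Xia-Cal-Uma-Ned is an odd cycle (length 5), and a bipartite graph can contain only even cycles.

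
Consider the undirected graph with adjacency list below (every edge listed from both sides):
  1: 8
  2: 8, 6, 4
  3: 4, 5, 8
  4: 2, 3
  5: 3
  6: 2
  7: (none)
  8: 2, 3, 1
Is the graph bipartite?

Yes

Partition the vertices as {4, 5, 6, 7, 8} vs {1, 2, 3}. Each listed edge has one endpoint in each part, so the graph is bipartite.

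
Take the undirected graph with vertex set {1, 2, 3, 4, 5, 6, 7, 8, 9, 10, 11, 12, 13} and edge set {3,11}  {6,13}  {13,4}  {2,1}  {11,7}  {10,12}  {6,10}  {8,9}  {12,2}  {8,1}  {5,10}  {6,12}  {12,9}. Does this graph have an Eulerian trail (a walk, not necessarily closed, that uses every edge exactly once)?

Degrees: 1:2, 2:2, 3:1, 4:1, 5:1, 6:3, 7:1, 8:2, 9:2, 10:3, 11:2, 12:4, 13:2
Odd-degree vertices: 3, 4, 5, 6, 7, 10 (6 total).
An Eulerian trail requires 0 or 2 odd-degree vertices; here there are 6.

No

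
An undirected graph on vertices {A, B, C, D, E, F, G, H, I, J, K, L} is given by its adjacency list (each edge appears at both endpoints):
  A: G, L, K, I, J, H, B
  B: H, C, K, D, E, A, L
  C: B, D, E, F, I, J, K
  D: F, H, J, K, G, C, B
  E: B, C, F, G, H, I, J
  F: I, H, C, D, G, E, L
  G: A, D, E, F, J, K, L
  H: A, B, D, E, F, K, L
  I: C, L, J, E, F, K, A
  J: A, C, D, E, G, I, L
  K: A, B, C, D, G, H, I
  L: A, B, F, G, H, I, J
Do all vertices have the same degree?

Degrees: A:7, B:7, C:7, D:7, E:7, F:7, G:7, H:7, I:7, J:7, K:7, L:7
All degrees equal 7; the graph is regular.

Yes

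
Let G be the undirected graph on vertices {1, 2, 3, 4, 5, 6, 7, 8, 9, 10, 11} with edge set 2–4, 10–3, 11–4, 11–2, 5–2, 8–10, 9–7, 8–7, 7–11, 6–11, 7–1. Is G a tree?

No

|V| = 11, |E| = 11.
A tree on 11 vertices has exactly 10 edges; this graph has 11, so it contains a cycle and is not a tree.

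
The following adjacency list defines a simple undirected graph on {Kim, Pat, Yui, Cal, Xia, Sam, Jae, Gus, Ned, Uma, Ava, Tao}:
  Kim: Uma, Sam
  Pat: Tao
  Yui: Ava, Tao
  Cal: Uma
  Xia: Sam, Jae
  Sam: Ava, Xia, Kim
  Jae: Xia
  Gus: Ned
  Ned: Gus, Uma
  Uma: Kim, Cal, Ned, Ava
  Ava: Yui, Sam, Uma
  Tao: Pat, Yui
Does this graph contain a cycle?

The graph has 12 vertices, 12 edges, and 1 connected component.
Since 12 > 12 - 1, a cycle must exist; for instance Kim-Uma-Ava-Sam-Kim.

Yes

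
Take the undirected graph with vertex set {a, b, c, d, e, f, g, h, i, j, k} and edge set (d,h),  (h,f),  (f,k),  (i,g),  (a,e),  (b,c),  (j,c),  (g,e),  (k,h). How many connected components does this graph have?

Component: {b, c, j}
Component: {a, e, g, i}
Component: {d, f, h, k}

3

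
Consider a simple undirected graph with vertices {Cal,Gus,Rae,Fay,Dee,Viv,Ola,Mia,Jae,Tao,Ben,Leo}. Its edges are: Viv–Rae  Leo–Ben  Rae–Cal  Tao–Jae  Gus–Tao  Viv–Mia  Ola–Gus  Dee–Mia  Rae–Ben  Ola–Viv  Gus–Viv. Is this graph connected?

No

Component: {Fay}
Component: {Cal, Gus, Rae, Dee, Viv, Ola, Mia, Jae, Tao, Ben, Leo}
There are 2 separate components, so the graph is not connected.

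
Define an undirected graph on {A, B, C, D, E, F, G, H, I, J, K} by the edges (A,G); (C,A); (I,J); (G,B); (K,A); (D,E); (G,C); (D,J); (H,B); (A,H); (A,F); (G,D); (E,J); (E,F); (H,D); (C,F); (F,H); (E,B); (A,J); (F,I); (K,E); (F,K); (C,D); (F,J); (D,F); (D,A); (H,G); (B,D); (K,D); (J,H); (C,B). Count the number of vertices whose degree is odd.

Degrees: A:7, B:5, C:5, D:9, E:5, F:8, G:5, H:6, I:2, J:6, K:4
Odd-degree vertices: A, B, C, D, E, G.

6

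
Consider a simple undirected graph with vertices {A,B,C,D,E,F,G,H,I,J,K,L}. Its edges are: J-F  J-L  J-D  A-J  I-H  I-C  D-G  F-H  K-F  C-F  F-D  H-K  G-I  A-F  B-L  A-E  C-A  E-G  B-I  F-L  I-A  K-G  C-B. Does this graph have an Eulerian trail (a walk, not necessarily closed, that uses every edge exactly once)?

Degrees: A:5, B:3, C:4, D:3, E:2, F:7, G:4, H:3, I:5, J:4, K:3, L:3
Odd-degree vertices: A, B, D, F, H, I, K, L (8 total).
With 8 odd-degree vertices (more than two), no single trail can use every edge.

No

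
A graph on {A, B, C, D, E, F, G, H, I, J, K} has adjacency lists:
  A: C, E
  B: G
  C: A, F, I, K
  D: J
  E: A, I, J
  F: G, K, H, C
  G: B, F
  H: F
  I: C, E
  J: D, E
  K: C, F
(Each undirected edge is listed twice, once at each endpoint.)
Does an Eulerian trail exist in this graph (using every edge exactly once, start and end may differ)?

Degrees: A:2, B:1, C:4, D:1, E:3, F:4, G:2, H:1, I:2, J:2, K:2
Odd-degree vertices: B, D, E, H (4 total).
An Eulerian trail requires 0 or 2 odd-degree vertices; here there are 4.

No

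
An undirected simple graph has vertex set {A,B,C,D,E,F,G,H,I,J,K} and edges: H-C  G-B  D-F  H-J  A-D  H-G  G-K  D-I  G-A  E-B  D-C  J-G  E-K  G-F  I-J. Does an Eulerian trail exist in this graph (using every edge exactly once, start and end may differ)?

Degrees: A:2, B:2, C:2, D:4, E:2, F:2, G:6, H:3, I:2, J:3, K:2
Odd-degree vertices: H, J (2 total).
With 2 odd-degree vertices and all edges in one connected piece, an Eulerian trail exists (from H to J).

Yes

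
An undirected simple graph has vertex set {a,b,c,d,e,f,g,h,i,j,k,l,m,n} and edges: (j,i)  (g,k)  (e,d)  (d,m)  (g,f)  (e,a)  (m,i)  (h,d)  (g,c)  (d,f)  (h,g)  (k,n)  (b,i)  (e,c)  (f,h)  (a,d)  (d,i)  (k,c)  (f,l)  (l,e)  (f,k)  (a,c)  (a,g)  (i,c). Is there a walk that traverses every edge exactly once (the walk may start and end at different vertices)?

Degrees: a:4, b:1, c:5, d:6, e:4, f:5, g:5, h:3, i:5, j:1, k:4, l:2, m:2, n:1
Odd-degree vertices: b, c, f, g, h, i, j, n (8 total).
An Eulerian trail requires 0 or 2 odd-degree vertices; here there are 8.

No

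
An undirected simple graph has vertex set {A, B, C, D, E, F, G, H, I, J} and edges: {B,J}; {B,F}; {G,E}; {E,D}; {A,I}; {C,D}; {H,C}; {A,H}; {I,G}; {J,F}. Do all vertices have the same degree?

Degrees: A:2, B:2, C:2, D:2, E:2, F:2, G:2, H:2, I:2, J:2
All degrees equal 2; the graph is regular.

Yes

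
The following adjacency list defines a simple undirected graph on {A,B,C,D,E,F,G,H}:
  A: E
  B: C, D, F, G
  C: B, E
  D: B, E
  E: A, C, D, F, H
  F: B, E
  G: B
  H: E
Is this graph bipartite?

Partition the vertices as {B, E} vs {A, C, D, F, G, H}. Each listed edge has one endpoint in each part, so the graph is bipartite.

Yes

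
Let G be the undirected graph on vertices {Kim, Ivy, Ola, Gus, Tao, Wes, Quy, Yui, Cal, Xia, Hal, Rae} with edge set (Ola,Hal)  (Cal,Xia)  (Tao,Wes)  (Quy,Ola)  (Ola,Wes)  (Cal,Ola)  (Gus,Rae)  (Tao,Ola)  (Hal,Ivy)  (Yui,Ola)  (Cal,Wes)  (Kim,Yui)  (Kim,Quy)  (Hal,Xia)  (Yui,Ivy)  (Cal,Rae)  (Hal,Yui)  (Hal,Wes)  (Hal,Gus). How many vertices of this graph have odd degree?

Degrees: Kim:2, Ivy:2, Ola:6, Gus:2, Tao:2, Wes:4, Quy:2, Yui:4, Cal:4, Xia:2, Hal:6, Rae:2
Odd-degree vertices: none.

0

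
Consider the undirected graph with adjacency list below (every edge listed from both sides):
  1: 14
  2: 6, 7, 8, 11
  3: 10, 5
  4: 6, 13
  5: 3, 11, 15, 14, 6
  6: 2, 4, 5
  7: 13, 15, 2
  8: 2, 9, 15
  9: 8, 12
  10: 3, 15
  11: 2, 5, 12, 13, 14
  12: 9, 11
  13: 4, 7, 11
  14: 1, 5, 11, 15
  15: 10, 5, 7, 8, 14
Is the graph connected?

Yes

Starting from 1 and exploring outward reaches every vertex (1, 14, 5, 11, 15, 3, 6, 2, 13, 12, 8, 7, 10, 4, 9); the graph is connected.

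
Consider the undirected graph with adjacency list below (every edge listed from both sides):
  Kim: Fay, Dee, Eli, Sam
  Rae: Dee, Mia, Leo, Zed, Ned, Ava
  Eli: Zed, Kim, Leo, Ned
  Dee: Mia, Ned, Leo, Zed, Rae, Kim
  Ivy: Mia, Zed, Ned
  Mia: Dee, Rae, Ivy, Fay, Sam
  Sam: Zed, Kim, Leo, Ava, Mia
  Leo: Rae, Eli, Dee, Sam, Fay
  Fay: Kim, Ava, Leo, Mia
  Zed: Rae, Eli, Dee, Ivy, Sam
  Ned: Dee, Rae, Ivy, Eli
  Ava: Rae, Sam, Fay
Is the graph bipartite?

No

Rae-Zed-Dee-Rae is an odd cycle (length 3), and a bipartite graph can contain only even cycles.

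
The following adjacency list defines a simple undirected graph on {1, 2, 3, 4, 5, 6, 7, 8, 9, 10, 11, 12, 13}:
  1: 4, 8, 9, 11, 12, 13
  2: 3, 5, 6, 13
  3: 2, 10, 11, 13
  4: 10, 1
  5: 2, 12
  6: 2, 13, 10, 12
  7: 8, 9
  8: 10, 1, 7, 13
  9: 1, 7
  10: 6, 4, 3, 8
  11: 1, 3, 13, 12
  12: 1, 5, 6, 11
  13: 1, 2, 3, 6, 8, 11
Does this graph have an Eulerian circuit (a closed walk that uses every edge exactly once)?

Yes

Degrees: 1:6, 2:4, 3:4, 4:2, 5:2, 6:4, 7:2, 8:4, 9:2, 10:4, 11:4, 12:4, 13:6
All degrees are even and the non-isolated vertices are connected — an Eulerian circuit exists.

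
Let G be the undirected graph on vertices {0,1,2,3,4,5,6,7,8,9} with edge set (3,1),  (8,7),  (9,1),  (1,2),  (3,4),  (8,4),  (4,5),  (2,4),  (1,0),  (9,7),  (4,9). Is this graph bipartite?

Yes

Color {1, 4, 6, 7} black and {0, 2, 3, 5, 8, 9} white. No edge joins two same-colored vertices, so the graph is bipartite.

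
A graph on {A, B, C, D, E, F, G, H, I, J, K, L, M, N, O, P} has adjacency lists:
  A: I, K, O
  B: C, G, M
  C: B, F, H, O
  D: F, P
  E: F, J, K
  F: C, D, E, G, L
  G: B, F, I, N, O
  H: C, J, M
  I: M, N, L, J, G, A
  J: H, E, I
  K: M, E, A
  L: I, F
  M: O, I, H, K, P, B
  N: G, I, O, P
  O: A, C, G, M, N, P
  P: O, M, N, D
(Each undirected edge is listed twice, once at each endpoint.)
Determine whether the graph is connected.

A breadth-first search from A visits A, K, I, O, E, M, L, N, G, J, C, P, F, B, H, D — all 16 vertices — so the graph is connected.

Yes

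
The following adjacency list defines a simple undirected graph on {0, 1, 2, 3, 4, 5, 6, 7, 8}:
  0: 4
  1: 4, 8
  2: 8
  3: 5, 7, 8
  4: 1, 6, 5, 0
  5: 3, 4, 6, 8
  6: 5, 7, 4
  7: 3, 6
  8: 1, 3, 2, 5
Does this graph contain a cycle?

Yes

|V| = 9, |E| = 12, number of components = 1.
Since 12 > 9 - 1, a cycle must exist; for instance 5-6-7-3-8-5.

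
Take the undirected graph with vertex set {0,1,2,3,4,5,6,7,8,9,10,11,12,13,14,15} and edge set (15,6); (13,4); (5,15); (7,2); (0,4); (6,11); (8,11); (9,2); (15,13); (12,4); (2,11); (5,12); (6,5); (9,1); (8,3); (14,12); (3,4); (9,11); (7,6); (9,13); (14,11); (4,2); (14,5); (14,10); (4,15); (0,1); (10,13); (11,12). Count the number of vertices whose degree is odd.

0

Degrees: 0:2, 1:2, 2:4, 3:2, 4:6, 5:4, 6:4, 7:2, 8:2, 9:4, 10:2, 11:6, 12:4, 13:4, 14:4, 15:4
Odd-degree vertices: none.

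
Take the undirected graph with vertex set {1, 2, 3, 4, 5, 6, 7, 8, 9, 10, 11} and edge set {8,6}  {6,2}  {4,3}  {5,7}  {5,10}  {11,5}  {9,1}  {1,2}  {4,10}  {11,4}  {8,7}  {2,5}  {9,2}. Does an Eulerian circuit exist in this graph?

No

Degrees: 1:2, 2:4, 3:1, 4:3, 5:4, 6:2, 7:2, 8:2, 9:2, 10:2, 11:2
3, 4 have odd degree; an Eulerian circuit needs every degree to be even, so none exists.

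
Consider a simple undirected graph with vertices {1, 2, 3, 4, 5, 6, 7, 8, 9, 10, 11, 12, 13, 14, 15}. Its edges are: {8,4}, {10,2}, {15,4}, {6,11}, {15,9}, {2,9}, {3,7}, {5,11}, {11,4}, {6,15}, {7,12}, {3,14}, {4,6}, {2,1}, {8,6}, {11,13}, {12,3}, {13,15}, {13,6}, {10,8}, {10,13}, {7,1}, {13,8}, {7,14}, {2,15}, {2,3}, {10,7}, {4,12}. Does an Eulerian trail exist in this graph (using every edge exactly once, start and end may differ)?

Degrees: 1:2, 2:5, 3:4, 4:5, 5:1, 6:5, 7:5, 8:4, 9:2, 10:4, 11:4, 12:3, 13:5, 14:2, 15:5
Odd-degree vertices: 2, 4, 5, 6, 7, 12, 13, 15 (8 total).
An Eulerian trail requires 0 or 2 odd-degree vertices; here there are 8.

No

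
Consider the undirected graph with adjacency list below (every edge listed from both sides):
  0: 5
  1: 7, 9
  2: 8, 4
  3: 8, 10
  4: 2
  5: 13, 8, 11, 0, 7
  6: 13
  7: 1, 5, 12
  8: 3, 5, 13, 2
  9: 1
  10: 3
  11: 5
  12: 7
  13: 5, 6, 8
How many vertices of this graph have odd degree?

10

Degrees: 0:1, 1:2, 2:2, 3:2, 4:1, 5:5, 6:1, 7:3, 8:4, 9:1, 10:1, 11:1, 12:1, 13:3
Odd-degree vertices: 0, 4, 5, 6, 7, 9, 10, 11, 12, 13.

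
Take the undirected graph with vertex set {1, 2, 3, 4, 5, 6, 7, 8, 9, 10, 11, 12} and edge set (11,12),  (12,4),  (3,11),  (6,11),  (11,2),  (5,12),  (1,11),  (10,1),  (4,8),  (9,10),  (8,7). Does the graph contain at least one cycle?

|V| = 12, |E| = 11, number of components = 1.
A forest on 12 vertices with 1 component has exactly 11 edges, which matches — so no cycle.

No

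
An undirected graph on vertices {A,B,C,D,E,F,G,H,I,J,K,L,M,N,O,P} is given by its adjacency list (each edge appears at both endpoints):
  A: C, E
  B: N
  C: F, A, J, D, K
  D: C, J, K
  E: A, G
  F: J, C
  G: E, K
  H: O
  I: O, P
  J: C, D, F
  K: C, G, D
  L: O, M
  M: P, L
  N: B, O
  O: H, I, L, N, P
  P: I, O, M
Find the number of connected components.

Component: {A, C, D, E, F, G, J, K}
Component: {B, H, I, L, M, N, O, P}

2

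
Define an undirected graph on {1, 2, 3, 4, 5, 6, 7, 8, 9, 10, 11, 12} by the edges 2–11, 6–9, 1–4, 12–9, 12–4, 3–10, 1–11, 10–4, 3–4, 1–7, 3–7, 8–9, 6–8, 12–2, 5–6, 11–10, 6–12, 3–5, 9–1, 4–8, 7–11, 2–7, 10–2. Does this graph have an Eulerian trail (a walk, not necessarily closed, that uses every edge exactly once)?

Yes

Degrees: 1:4, 2:4, 3:4, 4:5, 5:2, 6:4, 7:4, 8:3, 9:4, 10:4, 11:4, 12:4
Odd-degree vertices: 4, 8 (2 total).
The non-isolated vertices are connected and exactly 2 have odd degree, so an Eulerian trail exists (from 4 to 8).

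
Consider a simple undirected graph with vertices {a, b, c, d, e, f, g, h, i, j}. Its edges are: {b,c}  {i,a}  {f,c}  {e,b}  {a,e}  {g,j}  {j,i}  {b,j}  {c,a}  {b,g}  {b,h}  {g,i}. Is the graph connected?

No

Component: {d}
Component: {a, b, c, e, f, g, h, i, j}
No edge joins these 2 groups, so the graph is disconnected.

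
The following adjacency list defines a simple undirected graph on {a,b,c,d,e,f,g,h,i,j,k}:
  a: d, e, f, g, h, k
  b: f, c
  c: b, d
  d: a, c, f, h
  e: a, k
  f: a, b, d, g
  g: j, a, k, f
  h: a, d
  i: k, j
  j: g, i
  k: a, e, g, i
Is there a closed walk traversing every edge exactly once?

Degrees: a:6, b:2, c:2, d:4, e:2, f:4, g:4, h:2, i:2, j:2, k:4
All degrees are even and the non-isolated vertices are connected — an Eulerian circuit exists.

Yes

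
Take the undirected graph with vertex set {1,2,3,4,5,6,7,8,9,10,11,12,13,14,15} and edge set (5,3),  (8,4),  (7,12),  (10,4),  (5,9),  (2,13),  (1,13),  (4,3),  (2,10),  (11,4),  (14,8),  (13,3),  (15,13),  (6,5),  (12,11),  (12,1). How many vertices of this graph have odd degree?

8

Degrees: 1:2, 2:2, 3:3, 4:4, 5:3, 6:1, 7:1, 8:2, 9:1, 10:2, 11:2, 12:3, 13:4, 14:1, 15:1
Odd-degree vertices: 3, 5, 6, 7, 9, 12, 14, 15.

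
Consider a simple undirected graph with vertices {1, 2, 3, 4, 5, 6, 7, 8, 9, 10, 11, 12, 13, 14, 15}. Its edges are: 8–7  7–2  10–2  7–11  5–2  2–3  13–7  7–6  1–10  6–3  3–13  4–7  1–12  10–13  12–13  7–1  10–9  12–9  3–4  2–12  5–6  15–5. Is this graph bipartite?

Yes

Color {3, 5, 7, 10, 12, 14} black and {1, 2, 4, 6, 8, 9, 11, 13, 15} white. No edge joins two same-colored vertices, so the graph is bipartite.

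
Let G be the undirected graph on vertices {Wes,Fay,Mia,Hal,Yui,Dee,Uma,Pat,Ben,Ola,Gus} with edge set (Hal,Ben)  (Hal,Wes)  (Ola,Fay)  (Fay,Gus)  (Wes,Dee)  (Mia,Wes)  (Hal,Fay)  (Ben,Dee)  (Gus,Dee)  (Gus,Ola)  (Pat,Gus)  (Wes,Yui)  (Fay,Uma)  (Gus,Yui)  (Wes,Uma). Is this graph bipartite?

Ola-Fay-Gus-Ola is an odd cycle (length 3), and a bipartite graph can contain only even cycles.

No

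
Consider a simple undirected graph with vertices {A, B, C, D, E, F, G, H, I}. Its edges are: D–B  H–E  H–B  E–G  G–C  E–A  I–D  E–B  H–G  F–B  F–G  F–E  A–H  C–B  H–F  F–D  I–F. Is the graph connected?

Yes

Starting from A and exploring outward reaches every vertex (A, E, H, F, B, G, I, D, C); the graph is connected.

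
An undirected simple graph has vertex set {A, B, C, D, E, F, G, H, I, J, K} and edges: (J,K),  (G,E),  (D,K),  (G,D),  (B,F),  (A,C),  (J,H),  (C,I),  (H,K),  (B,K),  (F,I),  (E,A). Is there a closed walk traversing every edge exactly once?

Yes

Degrees: A:2, B:2, C:2, D:2, E:2, F:2, G:2, H:2, I:2, J:2, K:4
All degrees are even and the non-isolated vertices are connected — an Eulerian circuit exists.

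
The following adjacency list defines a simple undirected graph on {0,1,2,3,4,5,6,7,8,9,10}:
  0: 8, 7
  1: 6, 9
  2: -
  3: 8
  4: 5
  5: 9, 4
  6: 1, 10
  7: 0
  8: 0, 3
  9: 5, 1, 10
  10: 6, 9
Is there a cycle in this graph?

Yes

The graph has 11 vertices, 9 edges, and 3 connected components.
Since 9 > 11 - 3, a cycle must exist; for instance 1-9-10-6-1.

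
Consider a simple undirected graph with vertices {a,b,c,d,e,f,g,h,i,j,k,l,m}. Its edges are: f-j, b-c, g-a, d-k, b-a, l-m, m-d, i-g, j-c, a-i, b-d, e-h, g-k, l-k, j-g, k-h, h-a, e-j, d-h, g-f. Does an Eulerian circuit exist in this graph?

Degrees: a:4, b:3, c:2, d:4, e:2, f:2, g:5, h:4, i:2, j:4, k:4, l:2, m:2
Vertices with odd degree: b, g. An Eulerian circuit requires all degrees even.

No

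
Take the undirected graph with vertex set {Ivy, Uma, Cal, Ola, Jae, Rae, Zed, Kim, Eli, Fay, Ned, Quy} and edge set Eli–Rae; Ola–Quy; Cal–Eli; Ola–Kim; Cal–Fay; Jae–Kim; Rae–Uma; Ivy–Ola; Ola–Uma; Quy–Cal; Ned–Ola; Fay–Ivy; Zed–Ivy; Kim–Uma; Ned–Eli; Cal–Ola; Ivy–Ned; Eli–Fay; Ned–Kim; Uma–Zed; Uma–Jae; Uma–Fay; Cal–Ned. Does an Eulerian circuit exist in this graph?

No

Degrees: Ivy:4, Uma:6, Cal:5, Ola:6, Jae:2, Rae:2, Zed:2, Kim:4, Eli:4, Fay:4, Ned:5, Quy:2
Vertices with odd degree: Cal, Ned. An Eulerian circuit requires all degrees even.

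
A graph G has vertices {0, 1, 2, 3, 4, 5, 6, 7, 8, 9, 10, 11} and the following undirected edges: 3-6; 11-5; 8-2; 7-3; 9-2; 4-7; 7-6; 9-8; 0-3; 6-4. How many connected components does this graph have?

Component: {1}
Component: {10}
Component: {5, 11}
Component: {2, 8, 9}
Component: {0, 3, 4, 6, 7}

5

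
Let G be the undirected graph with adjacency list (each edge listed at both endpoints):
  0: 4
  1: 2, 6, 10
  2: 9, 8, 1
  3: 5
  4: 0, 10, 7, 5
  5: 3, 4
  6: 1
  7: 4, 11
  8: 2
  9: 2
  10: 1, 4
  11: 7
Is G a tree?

The graph has 12 vertices and 11 edges.
It is connected with exactly 11 edges, hence acyclic — it is a tree.

Yes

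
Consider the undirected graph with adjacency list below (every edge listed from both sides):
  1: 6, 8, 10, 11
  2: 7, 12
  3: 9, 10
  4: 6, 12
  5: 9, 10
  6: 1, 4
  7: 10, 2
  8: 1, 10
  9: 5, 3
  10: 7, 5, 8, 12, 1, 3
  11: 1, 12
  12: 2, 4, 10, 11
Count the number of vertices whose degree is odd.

0

Degrees: 1:4, 2:2, 3:2, 4:2, 5:2, 6:2, 7:2, 8:2, 9:2, 10:6, 11:2, 12:4
Odd-degree vertices: none.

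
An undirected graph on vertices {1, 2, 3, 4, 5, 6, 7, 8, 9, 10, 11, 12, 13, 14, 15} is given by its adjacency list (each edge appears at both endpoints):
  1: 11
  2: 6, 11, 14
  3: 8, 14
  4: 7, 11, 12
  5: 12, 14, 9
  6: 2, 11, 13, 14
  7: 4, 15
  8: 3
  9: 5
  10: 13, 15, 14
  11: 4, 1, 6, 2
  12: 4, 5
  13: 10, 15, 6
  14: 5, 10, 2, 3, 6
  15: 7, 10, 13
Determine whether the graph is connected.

A breadth-first search from 1 visits 1, 11, 2, 4, 6, 14, 7, 12, 13, 10, 3, 5, 15, 8, 9 — all 15 vertices — so the graph is connected.

Yes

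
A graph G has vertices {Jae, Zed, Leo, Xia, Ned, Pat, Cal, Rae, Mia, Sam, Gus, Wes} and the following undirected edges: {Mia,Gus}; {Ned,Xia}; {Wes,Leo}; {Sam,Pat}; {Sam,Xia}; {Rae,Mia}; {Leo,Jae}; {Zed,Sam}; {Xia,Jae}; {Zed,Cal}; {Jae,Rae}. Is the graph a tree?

Yes

The graph has 12 vertices and 11 edges.
Connected and |E| = |V| - 1, which characterizes a tree.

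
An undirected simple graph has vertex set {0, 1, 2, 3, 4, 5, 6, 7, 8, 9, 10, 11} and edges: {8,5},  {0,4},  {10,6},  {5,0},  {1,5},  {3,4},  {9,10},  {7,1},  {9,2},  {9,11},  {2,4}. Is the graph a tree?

Yes

|V| = 12, |E| = 11.
It is connected with exactly 11 edges, hence acyclic — it is a tree.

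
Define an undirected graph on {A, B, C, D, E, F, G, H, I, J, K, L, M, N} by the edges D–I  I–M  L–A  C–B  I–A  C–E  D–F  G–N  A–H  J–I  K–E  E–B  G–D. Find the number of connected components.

Component: {B, C, E, K}
Component: {A, D, F, G, H, I, J, L, M, N}

2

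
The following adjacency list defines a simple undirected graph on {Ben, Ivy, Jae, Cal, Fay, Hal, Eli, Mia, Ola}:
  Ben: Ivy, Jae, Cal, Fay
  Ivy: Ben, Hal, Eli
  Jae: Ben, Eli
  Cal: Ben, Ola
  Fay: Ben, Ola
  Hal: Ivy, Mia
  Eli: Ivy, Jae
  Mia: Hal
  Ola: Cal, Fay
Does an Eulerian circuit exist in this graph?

No

Degrees: Ben:4, Ivy:3, Jae:2, Cal:2, Fay:2, Hal:2, Eli:2, Mia:1, Ola:2
Ivy, Mia have odd degree; an Eulerian circuit needs every degree to be even, so none exists.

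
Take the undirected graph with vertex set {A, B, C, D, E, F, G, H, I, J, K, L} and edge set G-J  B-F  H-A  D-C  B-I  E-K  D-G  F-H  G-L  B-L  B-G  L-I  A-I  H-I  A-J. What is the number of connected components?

2

Component: {E, K}
Component: {A, B, C, D, F, G, H, I, J, L}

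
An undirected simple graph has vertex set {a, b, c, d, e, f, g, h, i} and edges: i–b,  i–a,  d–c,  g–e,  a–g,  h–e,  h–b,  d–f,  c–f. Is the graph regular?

Yes

Degrees: a:2, b:2, c:2, d:2, e:2, f:2, g:2, h:2, i:2
Every vertex has degree 2, so the graph is 2-regular.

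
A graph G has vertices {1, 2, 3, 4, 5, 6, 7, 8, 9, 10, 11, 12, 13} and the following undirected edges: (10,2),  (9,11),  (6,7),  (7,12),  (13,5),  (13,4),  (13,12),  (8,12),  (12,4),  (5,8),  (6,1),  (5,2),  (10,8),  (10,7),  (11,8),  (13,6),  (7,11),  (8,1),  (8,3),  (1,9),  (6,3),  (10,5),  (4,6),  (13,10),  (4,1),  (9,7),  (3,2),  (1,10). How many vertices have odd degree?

Degrees: 1:5, 2:3, 3:3, 4:4, 5:4, 6:5, 7:5, 8:6, 9:3, 10:6, 11:3, 12:4, 13:5
Odd-degree vertices: 1, 2, 3, 6, 7, 9, 11, 13.

8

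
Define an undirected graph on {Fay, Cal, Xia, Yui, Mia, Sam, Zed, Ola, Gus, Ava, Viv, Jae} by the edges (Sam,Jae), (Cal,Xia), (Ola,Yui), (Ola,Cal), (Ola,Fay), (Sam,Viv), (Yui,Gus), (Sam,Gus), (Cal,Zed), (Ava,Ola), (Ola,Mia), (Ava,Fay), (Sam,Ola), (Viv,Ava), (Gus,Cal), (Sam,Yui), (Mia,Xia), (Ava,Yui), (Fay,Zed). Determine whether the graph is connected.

Starting from Fay and exploring outward reaches every vertex (Fay, Zed, Ava, Ola, Cal, Yui, Viv, Sam, Mia, Xia, Gus, Jae); the graph is connected.

Yes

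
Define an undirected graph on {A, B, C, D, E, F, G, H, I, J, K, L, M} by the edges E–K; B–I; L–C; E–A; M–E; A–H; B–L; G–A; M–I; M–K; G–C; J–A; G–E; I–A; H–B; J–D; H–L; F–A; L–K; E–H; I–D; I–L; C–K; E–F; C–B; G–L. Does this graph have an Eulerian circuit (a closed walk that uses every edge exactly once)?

No

Degrees: A:6, B:4, C:4, D:2, E:6, F:2, G:4, H:4, I:5, J:2, K:4, L:6, M:3
Vertices with odd degree: I, M. An Eulerian circuit requires all degrees even.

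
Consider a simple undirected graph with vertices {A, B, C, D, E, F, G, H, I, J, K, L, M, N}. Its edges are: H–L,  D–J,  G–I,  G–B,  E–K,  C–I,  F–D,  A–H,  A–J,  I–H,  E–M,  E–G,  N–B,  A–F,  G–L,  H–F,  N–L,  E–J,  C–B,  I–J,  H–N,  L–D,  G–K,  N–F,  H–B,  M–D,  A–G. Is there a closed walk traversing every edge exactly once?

Yes

Degrees: A:4, B:4, C:2, D:4, E:4, F:4, G:6, H:6, I:4, J:4, K:2, L:4, M:2, N:4
Every vertex has even degree and the edges form a single connected piece, so an Eulerian circuit exists.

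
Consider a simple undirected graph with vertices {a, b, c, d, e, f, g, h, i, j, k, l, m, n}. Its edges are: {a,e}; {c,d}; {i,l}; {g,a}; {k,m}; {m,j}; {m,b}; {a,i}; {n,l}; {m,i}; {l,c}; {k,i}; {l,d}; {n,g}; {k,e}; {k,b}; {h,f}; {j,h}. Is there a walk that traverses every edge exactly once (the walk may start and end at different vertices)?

Degrees: a:3, b:2, c:2, d:2, e:2, f:1, g:2, h:2, i:4, j:2, k:4, l:4, m:4, n:2
Odd-degree vertices: a, f (2 total).
With 2 odd-degree vertices and all edges in one connected piece, an Eulerian trail exists (from a to f).

Yes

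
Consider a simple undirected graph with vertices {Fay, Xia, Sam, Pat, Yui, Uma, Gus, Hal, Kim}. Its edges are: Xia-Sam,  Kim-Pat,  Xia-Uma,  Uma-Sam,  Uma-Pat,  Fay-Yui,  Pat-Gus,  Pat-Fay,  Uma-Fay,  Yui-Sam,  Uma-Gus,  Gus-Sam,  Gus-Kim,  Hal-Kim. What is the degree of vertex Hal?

1

Neighbors of Hal: Kim.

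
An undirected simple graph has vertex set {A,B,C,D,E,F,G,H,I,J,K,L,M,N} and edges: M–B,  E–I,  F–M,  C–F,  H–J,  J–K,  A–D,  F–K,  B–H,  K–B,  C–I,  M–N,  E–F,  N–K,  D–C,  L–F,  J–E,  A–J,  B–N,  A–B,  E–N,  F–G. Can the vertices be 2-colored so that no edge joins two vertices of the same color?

K-B-N-K is an odd cycle (length 3), and a bipartite graph can contain only even cycles.

No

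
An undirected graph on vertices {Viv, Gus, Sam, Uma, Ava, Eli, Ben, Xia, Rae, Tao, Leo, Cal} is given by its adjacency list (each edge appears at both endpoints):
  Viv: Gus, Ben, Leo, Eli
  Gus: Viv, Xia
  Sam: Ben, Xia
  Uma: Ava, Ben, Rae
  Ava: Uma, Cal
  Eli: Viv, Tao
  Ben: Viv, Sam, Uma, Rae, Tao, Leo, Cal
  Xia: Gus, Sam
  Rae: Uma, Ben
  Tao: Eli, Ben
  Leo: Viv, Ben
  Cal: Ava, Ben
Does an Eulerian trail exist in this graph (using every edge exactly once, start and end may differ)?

Yes

Degrees: Viv:4, Gus:2, Sam:2, Uma:3, Ava:2, Eli:2, Ben:7, Xia:2, Rae:2, Tao:2, Leo:2, Cal:2
Odd-degree vertices: Uma, Ben (2 total).
With 2 odd-degree vertices and all edges in one connected piece, an Eulerian trail exists (from Uma to Ben).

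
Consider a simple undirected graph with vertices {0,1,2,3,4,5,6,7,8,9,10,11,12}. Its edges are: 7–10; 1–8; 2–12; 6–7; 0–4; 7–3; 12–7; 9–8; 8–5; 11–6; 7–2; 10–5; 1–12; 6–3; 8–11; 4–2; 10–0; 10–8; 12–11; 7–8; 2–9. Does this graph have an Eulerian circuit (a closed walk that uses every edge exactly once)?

Degrees: 0:2, 1:2, 2:4, 3:2, 4:2, 5:2, 6:3, 7:6, 8:6, 9:2, 10:4, 11:3, 12:4
Vertices with odd degree: 6, 11. An Eulerian circuit requires all degrees even.

No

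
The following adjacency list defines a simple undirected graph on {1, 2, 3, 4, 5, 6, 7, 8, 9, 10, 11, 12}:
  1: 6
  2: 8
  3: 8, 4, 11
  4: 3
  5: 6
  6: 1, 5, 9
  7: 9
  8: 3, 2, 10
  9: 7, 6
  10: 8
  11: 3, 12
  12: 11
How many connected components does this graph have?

2

Component: {1, 5, 6, 7, 9}
Component: {2, 3, 4, 8, 10, 11, 12}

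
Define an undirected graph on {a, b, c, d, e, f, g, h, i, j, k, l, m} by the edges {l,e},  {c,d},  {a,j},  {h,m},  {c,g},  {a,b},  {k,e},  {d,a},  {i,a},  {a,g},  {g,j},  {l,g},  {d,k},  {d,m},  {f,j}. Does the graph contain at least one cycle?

Yes

The graph has 13 vertices, 15 edges, and 1 connected component.
One cycle is a-d-k-e-l-g-j-a.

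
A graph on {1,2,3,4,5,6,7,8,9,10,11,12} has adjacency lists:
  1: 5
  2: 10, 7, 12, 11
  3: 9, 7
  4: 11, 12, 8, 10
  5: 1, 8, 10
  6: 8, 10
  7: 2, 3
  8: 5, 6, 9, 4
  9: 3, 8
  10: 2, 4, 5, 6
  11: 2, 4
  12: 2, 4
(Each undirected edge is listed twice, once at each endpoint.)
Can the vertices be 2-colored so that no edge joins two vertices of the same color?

No

4-8-9-3-7-2-12-4 is an odd cycle (length 7), and a bipartite graph can contain only even cycles.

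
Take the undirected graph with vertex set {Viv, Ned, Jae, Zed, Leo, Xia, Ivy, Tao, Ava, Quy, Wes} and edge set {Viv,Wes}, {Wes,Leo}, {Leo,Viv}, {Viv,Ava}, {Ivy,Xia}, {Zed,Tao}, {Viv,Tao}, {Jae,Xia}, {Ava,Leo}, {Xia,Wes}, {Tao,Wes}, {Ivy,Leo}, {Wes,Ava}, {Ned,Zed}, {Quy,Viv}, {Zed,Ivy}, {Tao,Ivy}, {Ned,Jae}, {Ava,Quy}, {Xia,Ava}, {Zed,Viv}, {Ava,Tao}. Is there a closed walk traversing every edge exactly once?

No

Degrees: Viv:6, Ned:2, Jae:2, Zed:4, Leo:4, Xia:4, Ivy:4, Tao:5, Ava:6, Quy:2, Wes:5
Vertices with odd degree: Tao, Wes. An Eulerian circuit requires all degrees even.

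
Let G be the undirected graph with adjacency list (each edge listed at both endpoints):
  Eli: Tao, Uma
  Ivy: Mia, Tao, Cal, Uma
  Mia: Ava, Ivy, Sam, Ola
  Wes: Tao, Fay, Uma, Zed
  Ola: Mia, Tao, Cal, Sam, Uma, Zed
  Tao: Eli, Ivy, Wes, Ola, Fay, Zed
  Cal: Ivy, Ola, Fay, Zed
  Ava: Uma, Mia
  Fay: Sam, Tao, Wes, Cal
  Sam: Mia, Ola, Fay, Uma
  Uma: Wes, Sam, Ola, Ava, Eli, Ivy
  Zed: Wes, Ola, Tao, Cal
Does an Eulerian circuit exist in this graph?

Yes

Degrees: Eli:2, Ivy:4, Mia:4, Wes:4, Ola:6, Tao:6, Cal:4, Ava:2, Fay:4, Sam:4, Uma:6, Zed:4
All degrees are even and the non-isolated vertices are connected — an Eulerian circuit exists.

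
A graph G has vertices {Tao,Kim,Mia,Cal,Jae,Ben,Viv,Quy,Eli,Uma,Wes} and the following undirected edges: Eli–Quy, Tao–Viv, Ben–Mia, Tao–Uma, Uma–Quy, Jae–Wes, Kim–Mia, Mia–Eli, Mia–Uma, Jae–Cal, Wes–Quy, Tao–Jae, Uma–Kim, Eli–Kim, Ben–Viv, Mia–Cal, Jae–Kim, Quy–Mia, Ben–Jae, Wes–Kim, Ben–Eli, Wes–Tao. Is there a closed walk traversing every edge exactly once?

Degrees: Tao:4, Kim:5, Mia:6, Cal:2, Jae:5, Ben:4, Viv:2, Quy:4, Eli:4, Uma:4, Wes:4
Kim, Jae have odd degree; an Eulerian circuit needs every degree to be even, so none exists.

No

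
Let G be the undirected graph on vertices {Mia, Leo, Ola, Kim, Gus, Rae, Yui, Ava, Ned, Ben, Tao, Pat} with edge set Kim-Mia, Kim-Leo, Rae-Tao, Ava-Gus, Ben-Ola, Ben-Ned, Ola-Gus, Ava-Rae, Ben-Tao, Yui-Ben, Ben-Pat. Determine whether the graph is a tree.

|V| = 12, |E| = 11.
It splits into 2 components, so it cannot be a tree.

No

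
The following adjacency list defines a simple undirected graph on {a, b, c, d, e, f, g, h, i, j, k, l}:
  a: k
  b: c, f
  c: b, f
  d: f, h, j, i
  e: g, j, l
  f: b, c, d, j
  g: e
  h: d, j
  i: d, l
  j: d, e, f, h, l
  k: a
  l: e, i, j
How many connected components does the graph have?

2

Component: {a, k}
Component: {b, c, d, e, f, g, h, i, j, l}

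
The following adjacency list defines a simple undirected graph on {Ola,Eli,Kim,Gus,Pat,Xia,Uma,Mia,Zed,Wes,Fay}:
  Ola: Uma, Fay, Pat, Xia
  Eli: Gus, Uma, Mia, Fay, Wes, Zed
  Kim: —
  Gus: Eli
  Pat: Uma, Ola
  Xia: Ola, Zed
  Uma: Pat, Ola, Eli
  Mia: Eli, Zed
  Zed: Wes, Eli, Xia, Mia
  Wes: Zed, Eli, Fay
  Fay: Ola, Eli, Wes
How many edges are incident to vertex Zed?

Neighbors of Zed: Eli, Xia, Mia, Wes.

4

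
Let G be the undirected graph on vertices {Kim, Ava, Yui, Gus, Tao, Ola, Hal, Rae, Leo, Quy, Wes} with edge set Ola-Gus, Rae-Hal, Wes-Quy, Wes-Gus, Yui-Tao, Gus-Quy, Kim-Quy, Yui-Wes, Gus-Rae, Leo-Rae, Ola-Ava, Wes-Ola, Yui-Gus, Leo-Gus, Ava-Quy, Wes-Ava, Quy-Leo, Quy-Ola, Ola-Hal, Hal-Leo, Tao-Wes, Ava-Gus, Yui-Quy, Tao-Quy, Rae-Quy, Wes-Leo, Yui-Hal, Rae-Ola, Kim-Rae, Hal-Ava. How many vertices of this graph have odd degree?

8

Degrees: Kim:2, Ava:5, Yui:5, Gus:7, Tao:3, Ola:6, Hal:5, Rae:6, Leo:5, Quy:9, Wes:7
Odd-degree vertices: Ava, Yui, Gus, Tao, Hal, Leo, Quy, Wes.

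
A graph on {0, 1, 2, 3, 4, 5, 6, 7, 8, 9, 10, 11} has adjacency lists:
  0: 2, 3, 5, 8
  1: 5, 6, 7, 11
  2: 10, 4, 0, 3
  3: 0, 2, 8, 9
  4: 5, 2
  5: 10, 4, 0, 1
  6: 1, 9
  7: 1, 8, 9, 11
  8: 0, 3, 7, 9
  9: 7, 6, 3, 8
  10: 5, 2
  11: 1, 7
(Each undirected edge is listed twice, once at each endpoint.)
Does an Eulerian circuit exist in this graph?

Degrees: 0:4, 1:4, 2:4, 3:4, 4:2, 5:4, 6:2, 7:4, 8:4, 9:4, 10:2, 11:2
Every vertex has even degree and the edges form a single connected piece, so an Eulerian circuit exists.

Yes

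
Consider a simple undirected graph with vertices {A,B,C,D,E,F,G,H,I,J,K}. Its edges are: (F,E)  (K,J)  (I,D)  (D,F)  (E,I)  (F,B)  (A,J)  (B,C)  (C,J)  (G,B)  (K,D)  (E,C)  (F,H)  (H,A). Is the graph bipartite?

Yes

Partition the vertices as {B, D, E, H, J} vs {A, C, F, G, I, K}. Each listed edge has one endpoint in each part, so the graph is bipartite.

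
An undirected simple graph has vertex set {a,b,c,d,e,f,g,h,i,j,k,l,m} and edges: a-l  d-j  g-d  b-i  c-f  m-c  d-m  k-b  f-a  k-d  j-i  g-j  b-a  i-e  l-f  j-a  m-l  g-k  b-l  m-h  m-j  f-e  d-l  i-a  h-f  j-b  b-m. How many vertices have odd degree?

6

Degrees: a:5, b:6, c:2, d:5, e:2, f:5, g:3, h:2, i:4, j:6, k:3, l:5, m:6
Odd-degree vertices: a, d, f, g, k, l.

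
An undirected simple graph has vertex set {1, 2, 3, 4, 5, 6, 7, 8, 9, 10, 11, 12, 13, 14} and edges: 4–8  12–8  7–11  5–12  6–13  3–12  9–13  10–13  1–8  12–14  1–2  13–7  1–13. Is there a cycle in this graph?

No

|V| = 14, |E| = 13, number of components = 1.
A forest on 14 vertices with 1 component has exactly 13 edges, which matches — so no cycle.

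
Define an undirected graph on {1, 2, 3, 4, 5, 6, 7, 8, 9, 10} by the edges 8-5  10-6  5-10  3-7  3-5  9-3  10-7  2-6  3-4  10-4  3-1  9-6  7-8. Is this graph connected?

Yes

Starting from 1 and exploring outward reaches every vertex (1, 3, 9, 5, 7, 4, 6, 8, 10, 2); the graph is connected.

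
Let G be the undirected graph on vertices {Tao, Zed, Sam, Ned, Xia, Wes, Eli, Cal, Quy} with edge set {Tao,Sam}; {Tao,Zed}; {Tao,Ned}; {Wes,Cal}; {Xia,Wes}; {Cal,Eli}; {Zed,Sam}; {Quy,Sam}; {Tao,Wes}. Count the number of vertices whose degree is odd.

6

Degrees: Tao:4, Zed:2, Sam:3, Ned:1, Xia:1, Wes:3, Eli:1, Cal:2, Quy:1
Odd-degree vertices: Sam, Ned, Xia, Wes, Eli, Quy.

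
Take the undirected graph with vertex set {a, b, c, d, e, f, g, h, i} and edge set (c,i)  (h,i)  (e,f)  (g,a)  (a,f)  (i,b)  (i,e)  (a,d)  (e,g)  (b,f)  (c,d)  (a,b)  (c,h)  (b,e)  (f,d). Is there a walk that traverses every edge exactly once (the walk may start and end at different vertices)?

Degrees: a:4, b:4, c:3, d:3, e:4, f:4, g:2, h:2, i:4
Odd-degree vertices: c, d (2 total).
With 2 odd-degree vertices and all edges in one connected piece, an Eulerian trail exists (from c to d).

Yes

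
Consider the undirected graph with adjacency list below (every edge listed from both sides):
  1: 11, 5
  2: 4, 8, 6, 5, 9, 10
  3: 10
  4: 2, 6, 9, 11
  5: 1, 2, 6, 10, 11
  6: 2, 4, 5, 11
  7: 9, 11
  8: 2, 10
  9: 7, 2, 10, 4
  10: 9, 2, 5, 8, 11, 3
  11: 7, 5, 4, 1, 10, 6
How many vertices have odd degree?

Degrees: 1:2, 2:6, 3:1, 4:4, 5:5, 6:4, 7:2, 8:2, 9:4, 10:6, 11:6
Odd-degree vertices: 3, 5.

2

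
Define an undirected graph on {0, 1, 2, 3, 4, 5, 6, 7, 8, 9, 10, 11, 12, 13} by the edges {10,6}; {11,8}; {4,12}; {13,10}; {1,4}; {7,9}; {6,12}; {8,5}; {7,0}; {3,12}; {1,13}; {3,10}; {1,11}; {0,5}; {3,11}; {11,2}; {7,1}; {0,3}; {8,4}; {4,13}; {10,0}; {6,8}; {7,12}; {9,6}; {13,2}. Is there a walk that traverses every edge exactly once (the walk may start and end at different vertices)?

Degrees: 0:4, 1:4, 2:2, 3:4, 4:4, 5:2, 6:4, 7:4, 8:4, 9:2, 10:4, 11:4, 12:4, 13:4
Odd-degree vertices: none (0 total).
The non-isolated vertices are connected and exactly 0 have odd degree, so an Eulerian trail exists.

Yes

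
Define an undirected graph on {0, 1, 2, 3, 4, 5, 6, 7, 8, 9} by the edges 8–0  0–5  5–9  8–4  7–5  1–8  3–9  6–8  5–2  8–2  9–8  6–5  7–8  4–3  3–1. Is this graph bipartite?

Yes

Partition the vertices as {3, 5, 8} vs {0, 1, 2, 4, 6, 7, 9}. Each listed edge has one endpoint in each part, so the graph is bipartite.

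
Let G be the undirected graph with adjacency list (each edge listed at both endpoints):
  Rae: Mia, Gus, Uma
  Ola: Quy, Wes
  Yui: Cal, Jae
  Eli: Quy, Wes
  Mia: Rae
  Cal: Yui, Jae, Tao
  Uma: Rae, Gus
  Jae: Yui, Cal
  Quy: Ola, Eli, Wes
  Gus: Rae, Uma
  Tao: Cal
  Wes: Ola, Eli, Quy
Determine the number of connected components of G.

Component: {Rae, Mia, Uma, Gus}
Component: {Ola, Eli, Quy, Wes}
Component: {Yui, Cal, Jae, Tao}

3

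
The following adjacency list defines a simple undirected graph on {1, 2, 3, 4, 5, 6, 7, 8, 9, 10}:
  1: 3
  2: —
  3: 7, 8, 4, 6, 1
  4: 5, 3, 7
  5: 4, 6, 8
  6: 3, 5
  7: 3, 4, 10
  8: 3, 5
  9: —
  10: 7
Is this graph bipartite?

No

The cycle 4-3-7-4 has length 3, which is odd, so the graph is not bipartite.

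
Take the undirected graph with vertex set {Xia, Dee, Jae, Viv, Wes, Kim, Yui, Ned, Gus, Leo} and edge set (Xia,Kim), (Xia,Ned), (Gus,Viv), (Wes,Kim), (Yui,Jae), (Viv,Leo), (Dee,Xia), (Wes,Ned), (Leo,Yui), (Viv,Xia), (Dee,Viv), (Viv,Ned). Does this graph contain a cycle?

Yes

|V| = 10, |E| = 12, number of components = 1.
Since 12 > 10 - 1, a cycle must exist; for instance Xia-Viv-Ned-Wes-Kim-Xia.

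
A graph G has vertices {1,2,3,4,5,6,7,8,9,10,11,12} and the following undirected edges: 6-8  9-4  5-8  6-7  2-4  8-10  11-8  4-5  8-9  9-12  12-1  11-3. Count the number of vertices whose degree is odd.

8

Degrees: 1:1, 2:1, 3:1, 4:3, 5:2, 6:2, 7:1, 8:5, 9:3, 10:1, 11:2, 12:2
Odd-degree vertices: 1, 2, 3, 4, 7, 8, 9, 10.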